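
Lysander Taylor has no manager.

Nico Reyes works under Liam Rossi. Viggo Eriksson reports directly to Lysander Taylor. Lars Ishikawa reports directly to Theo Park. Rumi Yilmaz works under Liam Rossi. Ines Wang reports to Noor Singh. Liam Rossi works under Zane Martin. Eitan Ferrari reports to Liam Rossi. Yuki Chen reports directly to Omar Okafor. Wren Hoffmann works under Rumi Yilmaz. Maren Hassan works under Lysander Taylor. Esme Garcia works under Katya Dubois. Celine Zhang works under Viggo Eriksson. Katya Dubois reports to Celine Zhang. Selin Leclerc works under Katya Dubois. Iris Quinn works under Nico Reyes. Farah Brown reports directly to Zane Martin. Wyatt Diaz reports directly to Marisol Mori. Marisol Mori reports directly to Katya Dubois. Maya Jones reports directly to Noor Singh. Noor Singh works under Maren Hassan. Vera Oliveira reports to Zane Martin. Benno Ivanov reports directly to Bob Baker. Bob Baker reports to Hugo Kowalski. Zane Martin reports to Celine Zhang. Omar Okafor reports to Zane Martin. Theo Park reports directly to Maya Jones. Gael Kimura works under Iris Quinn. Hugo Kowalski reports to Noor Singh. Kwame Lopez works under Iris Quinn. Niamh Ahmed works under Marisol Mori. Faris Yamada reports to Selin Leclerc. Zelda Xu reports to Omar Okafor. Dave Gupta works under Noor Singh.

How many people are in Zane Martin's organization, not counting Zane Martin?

Zane Martin directly manages Liam Rossi, Farah Brown, Omar Okafor, Vera Oliveira. Under Liam Rossi: Nico Reyes, Iris Quinn, Gael Kimura, Kwame Lopez, Eitan Ferrari, Rumi Yilmaz, Wren Hoffmann (7). Farah Brown has no reports. Under Omar Okafor: Zelda Xu, Yuki Chen (2). Vera Oliveira has no reports. So Zane Martin's organization is 4 direct reports plus everyone under them: 8 + 1 + 3 + 1 = 13.

13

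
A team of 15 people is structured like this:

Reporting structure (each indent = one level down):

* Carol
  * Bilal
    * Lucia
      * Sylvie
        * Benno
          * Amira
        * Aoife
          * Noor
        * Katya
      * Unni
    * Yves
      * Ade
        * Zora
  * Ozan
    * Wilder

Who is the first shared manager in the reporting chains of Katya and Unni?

Katya's chain of managers is Sylvie, Lucia, Bilal, Carol. Unni's chain of managers is Lucia, Bilal, Carol. The first manager that appears in both chains is Lucia.

Lucia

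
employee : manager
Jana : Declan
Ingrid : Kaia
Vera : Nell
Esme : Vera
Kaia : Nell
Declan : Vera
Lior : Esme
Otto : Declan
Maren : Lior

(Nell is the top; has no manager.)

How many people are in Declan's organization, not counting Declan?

2

Declan directly manages Jana, Otto. Jana has no reports. Otto has no reports. So Declan's organization is 2 direct reports plus everyone under them: 1 + 1 = 2.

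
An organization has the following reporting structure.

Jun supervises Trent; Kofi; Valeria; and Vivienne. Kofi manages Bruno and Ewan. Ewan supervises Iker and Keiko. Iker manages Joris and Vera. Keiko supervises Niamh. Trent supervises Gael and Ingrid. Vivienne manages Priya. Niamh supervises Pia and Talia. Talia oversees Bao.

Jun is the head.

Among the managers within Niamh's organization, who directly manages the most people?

Niamh

Direct-report counts within Niamh's organization: Niamh has 2; Talia has 1. The largest is 2, held by Niamh.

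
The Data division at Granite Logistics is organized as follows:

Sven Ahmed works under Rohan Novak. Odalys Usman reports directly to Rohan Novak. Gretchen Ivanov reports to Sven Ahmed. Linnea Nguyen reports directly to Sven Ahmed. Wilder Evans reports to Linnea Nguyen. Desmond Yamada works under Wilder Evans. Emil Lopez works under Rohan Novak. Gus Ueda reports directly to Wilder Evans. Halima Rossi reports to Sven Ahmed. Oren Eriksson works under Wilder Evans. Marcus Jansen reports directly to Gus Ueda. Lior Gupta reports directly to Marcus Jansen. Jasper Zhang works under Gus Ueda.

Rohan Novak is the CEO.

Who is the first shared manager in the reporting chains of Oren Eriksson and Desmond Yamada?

Oren Eriksson's chain of managers is Wilder Evans, Linnea Nguyen, Sven Ahmed, Rohan Novak. Desmond Yamada's chain of managers is Wilder Evans, Linnea Nguyen, Sven Ahmed, Rohan Novak. The first manager that appears in both chains is Wilder Evans.

Wilder Evans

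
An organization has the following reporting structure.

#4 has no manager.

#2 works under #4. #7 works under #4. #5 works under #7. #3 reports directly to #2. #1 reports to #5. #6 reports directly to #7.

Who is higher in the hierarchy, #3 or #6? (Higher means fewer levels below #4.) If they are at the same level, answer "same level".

Both #3 and #6 are 2 levels below #4.

same level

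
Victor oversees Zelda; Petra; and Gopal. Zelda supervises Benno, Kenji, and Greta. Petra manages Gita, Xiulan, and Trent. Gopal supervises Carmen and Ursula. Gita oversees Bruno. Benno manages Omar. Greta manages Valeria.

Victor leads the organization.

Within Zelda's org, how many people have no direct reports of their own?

The people in Zelda's organization with no one reporting to them are Valeria, Kenji, Omar. That is 3.

3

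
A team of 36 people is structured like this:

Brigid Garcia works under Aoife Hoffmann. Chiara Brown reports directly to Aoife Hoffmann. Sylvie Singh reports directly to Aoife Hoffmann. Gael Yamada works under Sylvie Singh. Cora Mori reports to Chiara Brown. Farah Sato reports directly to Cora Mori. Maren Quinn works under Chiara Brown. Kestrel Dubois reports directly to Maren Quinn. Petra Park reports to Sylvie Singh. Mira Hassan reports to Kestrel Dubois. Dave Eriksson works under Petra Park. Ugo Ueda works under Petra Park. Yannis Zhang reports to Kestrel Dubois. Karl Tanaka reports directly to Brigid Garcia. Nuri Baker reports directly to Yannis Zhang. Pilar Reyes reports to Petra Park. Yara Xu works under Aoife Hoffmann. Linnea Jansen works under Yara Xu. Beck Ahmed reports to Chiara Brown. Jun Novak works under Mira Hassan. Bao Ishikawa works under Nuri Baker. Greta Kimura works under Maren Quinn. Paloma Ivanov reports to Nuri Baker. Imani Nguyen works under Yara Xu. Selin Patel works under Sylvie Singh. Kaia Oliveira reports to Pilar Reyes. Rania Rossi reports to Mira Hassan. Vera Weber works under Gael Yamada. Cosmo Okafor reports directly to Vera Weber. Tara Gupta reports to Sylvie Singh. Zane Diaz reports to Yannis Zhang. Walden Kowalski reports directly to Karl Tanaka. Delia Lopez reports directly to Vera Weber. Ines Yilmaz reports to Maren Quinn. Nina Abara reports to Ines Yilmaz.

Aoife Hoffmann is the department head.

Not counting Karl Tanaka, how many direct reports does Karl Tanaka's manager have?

Karl Tanaka reports to Brigid Garcia, and Brigid Garcia has no other direct reports. Karl Tanaka has 0 peers.

0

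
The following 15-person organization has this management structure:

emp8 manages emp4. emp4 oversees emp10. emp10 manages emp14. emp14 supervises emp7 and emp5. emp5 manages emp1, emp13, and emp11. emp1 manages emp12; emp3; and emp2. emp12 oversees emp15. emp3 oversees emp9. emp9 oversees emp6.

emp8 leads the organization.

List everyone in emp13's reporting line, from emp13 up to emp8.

emp13 reports to emp5. emp5 reports to emp14. emp14 reports to emp10. emp10 reports to emp4. emp4 reports to emp8. emp8 is at the top.

emp13 -> emp5 -> emp14 -> emp10 -> emp4 -> emp8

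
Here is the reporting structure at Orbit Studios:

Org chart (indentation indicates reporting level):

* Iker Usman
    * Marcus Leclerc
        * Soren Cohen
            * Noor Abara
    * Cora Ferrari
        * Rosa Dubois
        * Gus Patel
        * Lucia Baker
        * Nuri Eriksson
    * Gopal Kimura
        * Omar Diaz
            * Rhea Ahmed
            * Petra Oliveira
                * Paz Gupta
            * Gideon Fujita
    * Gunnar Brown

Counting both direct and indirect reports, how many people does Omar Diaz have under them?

4

Omar Diaz directly manages Rhea Ahmed, Petra Oliveira, Gideon Fujita. Rhea Ahmed has no reports. Under Petra Oliveira: Paz Gupta (1). Gideon Fujita has no reports. So Omar Diaz's organization is 3 direct reports plus everyone under them: 1 + 2 + 1 = 4.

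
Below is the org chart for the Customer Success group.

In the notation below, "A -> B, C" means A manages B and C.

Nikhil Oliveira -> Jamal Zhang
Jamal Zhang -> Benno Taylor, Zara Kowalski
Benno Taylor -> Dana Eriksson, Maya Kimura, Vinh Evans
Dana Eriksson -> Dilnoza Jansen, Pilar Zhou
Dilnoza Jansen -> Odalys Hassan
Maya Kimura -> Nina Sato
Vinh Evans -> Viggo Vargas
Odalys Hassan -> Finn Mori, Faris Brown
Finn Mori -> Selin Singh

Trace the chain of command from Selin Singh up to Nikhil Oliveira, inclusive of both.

Selin Singh -> Finn Mori -> Odalys Hassan -> Dilnoza Jansen -> Dana Eriksson -> Benno Taylor -> Jamal Zhang -> Nikhil Oliveira

Selin Singh reports to Finn Mori. Finn Mori reports to Odalys Hassan. Odalys Hassan reports to Dilnoza Jansen. Dilnoza Jansen reports to Dana Eriksson. Dana Eriksson reports to Benno Taylor. Benno Taylor reports to Jamal Zhang. Jamal Zhang reports to Nikhil Oliveira. Nikhil Oliveira is at the top.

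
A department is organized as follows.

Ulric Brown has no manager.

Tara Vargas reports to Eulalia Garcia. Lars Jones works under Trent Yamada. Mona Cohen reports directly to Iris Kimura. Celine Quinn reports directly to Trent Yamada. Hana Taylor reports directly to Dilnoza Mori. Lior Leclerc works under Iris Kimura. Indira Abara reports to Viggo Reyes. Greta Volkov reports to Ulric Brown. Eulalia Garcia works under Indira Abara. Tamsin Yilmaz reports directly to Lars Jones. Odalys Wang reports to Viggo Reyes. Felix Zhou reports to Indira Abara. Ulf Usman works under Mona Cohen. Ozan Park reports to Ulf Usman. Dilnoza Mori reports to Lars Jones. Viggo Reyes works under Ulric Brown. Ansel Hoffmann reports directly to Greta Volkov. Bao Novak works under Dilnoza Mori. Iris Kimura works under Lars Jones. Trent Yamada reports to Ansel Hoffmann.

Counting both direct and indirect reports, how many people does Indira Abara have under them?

Indira Abara directly manages Eulalia Garcia, Felix Zhou. Under Eulalia Garcia: Tara Vargas (1). Felix Zhou has no reports. So Indira Abara's organization is 2 direct reports plus everyone under them: 2 + 1 = 3.

3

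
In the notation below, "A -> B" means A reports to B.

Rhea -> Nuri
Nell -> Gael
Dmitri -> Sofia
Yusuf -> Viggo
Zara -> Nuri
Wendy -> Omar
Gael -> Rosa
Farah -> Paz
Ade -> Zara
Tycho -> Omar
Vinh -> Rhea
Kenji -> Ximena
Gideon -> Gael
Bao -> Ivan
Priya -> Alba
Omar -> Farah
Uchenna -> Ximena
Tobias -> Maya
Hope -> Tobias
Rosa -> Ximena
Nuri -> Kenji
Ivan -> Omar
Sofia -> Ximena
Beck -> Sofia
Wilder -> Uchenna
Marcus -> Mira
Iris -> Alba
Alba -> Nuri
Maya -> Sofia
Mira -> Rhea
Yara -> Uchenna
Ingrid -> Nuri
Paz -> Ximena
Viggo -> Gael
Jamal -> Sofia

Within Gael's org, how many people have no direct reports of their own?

3

The people in Gael's organization with no one reporting to them are Gideon, Nell, Yusuf. That is 3.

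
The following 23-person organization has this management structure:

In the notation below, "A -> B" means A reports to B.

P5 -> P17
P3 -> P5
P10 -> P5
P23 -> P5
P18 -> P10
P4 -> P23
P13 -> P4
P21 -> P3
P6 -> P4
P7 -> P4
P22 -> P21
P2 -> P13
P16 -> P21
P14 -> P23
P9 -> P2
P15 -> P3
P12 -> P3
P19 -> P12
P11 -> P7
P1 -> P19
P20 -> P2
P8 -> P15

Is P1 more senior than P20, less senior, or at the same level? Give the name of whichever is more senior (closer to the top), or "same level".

P1

P1 is 5 levels below P17; P20 is 6. P1 is higher.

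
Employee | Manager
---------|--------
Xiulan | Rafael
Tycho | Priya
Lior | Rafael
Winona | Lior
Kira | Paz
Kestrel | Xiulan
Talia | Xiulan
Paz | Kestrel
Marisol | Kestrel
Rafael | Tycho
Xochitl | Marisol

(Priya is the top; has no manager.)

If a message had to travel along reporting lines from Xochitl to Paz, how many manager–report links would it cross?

Xochitl is 2 levels below Kestrel, and Paz is 1 level below Kestrel (their lowest common manager). The shortest path runs up from Xochitl to Kestrel and back down to Paz: 2 + 1 = 3 links.

3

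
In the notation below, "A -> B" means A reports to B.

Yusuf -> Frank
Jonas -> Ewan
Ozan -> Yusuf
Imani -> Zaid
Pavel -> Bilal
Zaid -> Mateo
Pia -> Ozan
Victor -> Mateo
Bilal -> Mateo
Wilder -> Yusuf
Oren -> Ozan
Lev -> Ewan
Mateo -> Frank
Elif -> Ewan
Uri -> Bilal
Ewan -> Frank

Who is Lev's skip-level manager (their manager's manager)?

Frank

Lev reports to Ewan, and Ewan reports to Frank. So Lev's skip-level manager is Frank.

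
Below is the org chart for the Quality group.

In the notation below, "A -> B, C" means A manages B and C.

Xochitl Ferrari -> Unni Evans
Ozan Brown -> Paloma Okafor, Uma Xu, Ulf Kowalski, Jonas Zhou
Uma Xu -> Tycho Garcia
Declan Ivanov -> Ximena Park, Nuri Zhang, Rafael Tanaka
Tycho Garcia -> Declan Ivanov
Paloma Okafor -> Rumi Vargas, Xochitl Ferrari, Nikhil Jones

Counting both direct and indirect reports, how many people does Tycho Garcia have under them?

4

Tycho Garcia directly manages Declan Ivanov. Under Declan Ivanov: Rafael Tanaka, Nuri Zhang, Ximena Park (3). That's 4 in total.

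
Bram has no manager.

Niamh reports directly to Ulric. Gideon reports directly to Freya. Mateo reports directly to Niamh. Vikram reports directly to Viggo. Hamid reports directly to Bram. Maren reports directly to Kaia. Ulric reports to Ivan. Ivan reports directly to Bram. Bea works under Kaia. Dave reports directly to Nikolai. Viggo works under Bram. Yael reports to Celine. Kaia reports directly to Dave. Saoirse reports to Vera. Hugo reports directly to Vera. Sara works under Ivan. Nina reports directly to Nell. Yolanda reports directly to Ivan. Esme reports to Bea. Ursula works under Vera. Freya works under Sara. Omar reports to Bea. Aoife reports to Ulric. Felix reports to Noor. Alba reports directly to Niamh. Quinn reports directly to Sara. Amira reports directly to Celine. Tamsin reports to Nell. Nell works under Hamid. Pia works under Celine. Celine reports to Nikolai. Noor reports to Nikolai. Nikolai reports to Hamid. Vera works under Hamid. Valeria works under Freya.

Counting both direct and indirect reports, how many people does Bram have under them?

Bram directly manages Hamid, Ivan, Viggo. Under Hamid: Vera, Ursula, Saoirse, Hugo, Nell, Nina, Tamsin, Nikolai, Noor, Felix, Dave, Kaia, Maren, Bea, Omar, Esme, Celine, Amira, Yael, Pia (20). Under Ivan: Yolanda, Ulric, Niamh, Alba, Mateo, Aoife, Sara, Quinn, Freya, Valeria, Gideon (11). Under Viggo: Vikram (1). So Bram's organization is 3 direct reports plus everyone under them: 21 + 12 + 2 = 35.

35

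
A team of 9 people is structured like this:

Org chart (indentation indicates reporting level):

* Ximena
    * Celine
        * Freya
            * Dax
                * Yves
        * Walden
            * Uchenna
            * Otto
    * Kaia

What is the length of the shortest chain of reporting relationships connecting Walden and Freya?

Walden is 1 level below Celine, and Freya is 1 level below Celine (their lowest common manager). The shortest path runs up from Walden to Celine and back down to Freya: 1 + 1 = 2 links.

2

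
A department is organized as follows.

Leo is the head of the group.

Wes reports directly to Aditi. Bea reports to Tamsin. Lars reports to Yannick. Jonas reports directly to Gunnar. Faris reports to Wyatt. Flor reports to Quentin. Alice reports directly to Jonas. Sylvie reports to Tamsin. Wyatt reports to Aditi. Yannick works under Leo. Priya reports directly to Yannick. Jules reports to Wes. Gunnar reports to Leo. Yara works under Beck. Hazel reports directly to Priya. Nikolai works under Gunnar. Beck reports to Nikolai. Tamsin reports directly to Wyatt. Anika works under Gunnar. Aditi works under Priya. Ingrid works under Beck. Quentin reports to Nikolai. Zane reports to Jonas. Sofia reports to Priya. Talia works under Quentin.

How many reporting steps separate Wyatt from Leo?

4

Chain from Wyatt up to Leo: Wyatt → Aditi → Priya → Yannick → Leo. That is 4 steps up, so Wyatt is 4 levels below Leo.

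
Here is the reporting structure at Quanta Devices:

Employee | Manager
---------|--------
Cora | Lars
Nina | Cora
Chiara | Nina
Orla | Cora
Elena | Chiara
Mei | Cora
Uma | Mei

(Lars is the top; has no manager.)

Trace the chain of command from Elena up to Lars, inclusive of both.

Elena reports to Chiara. Chiara reports to Nina. Nina reports to Cora. Cora reports to Lars. Lars is at the top.

Elena -> Chiara -> Nina -> Cora -> Lars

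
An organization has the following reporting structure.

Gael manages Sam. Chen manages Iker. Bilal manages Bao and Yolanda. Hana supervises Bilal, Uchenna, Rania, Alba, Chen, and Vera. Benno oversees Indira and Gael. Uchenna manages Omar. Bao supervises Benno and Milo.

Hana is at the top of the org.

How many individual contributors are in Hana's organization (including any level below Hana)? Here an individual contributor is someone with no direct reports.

The people in Hana's organization with no one reporting to them are Vera, Iker, Alba, Rania, Omar, Yolanda, Milo, Indira, Sam. That is 9.

9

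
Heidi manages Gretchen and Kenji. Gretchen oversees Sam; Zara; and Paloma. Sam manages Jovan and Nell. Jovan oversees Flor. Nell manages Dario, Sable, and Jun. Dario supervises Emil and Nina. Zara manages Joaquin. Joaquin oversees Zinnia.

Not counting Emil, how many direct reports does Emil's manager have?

Emil reports to Dario. Dario's other direct reports are Nina — 1 peer.

1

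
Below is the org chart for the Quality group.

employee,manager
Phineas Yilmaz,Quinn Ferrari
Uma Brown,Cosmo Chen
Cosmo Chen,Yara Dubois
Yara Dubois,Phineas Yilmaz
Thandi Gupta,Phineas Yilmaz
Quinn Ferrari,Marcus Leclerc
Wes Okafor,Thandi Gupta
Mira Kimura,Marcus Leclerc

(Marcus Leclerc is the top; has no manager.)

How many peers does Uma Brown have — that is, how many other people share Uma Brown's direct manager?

Uma Brown reports to Cosmo Chen, and Cosmo Chen has no other direct reports. Uma Brown has 0 peers.

0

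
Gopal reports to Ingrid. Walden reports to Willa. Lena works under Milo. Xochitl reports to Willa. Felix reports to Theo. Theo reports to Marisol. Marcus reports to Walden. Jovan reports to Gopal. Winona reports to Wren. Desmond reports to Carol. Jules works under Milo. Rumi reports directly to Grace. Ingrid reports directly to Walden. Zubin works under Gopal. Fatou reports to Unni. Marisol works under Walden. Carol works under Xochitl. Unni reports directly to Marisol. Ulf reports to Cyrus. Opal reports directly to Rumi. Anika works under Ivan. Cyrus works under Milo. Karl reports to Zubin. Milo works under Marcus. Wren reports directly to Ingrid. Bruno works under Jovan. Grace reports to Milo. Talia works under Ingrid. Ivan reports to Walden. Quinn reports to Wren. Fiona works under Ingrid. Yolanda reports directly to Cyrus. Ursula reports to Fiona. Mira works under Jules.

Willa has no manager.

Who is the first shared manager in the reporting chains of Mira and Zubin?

Walden

Mira's chain of managers is Jules, Milo, Marcus, Walden, Willa. Zubin's chain of managers is Gopal, Ingrid, Walden, Willa. The first manager that appears in both chains is Walden.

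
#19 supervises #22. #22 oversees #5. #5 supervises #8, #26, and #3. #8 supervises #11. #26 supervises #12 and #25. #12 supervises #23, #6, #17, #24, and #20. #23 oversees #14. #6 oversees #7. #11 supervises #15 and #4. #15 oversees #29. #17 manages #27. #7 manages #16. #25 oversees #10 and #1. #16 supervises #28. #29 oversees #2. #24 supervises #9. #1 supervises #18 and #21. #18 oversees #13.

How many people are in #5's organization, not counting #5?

26

#5 directly manages #8, #26, #3. Under #8: #11, #4, #15, #29, #2 (5). Under #26: #25, #10, #1, #21, #18, #13, #12, #20, #24, #9, #17, #27, #6, #7, #16, #28, #23, #14 (18). #3 has no reports. So #5's organization is 3 direct reports plus everyone under them: 6 + 19 + 1 = 26.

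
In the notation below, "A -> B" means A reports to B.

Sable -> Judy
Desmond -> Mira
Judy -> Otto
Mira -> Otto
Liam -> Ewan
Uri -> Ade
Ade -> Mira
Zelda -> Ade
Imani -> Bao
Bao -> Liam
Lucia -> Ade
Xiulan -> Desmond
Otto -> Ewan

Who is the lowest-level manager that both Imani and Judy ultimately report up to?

Ewan

Imani's chain of managers is Bao, Liam, Ewan. Judy's chain of managers is Otto, Ewan. The first manager that appears in both chains is Ewan.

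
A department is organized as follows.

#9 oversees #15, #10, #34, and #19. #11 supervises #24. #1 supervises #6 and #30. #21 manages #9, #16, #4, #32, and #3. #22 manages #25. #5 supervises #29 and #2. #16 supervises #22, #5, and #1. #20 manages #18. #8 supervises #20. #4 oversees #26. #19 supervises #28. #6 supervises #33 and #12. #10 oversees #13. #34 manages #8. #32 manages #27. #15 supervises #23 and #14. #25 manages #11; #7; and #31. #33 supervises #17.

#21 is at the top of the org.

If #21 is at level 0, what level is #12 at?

Chain from #12 up to #21: #12 → #6 → #1 → #16 → #21. That is 4 steps up, so #12 is 4 levels below #21.

4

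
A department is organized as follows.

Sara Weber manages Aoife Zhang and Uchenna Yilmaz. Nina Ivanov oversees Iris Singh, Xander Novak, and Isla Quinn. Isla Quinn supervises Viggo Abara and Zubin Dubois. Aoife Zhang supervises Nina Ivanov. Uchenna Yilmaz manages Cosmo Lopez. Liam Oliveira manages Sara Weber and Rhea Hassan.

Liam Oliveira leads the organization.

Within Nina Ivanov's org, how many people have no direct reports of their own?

4

The people in Nina Ivanov's organization with no one reporting to them are Iris Singh, Xander Novak, Viggo Abara, Zubin Dubois. That is 4.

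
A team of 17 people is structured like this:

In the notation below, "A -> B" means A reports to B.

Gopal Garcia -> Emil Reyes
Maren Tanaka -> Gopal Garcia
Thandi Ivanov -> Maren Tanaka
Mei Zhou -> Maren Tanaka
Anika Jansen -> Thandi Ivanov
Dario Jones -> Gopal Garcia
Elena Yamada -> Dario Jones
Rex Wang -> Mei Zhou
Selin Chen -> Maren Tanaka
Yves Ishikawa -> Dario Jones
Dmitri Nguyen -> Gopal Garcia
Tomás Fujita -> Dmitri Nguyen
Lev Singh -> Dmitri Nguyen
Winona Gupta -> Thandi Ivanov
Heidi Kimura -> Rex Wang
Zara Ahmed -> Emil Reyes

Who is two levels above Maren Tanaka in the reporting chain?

Maren Tanaka reports to Gopal Garcia, and Gopal Garcia reports to Emil Reyes. So Maren Tanaka's skip-level manager is Emil Reyes.

Emil Reyes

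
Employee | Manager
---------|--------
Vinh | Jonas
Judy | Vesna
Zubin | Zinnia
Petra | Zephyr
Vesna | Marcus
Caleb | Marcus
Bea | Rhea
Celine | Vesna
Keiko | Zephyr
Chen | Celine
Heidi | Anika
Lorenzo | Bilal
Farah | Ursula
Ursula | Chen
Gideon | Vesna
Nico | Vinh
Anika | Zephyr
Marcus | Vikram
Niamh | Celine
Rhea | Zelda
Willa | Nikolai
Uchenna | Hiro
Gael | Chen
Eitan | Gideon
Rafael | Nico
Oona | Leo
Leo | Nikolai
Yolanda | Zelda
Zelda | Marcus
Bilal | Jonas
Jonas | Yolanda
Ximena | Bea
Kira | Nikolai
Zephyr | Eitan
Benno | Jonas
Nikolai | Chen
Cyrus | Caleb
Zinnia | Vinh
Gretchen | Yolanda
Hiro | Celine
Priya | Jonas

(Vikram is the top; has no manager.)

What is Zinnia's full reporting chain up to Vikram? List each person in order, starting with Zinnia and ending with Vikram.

Zinnia reports to Vinh. Vinh reports to Jonas. Jonas reports to Yolanda. Yolanda reports to Zelda. Zelda reports to Marcus. Marcus reports to Vikram. Vikram is at the top.

Zinnia -> Vinh -> Jonas -> Yolanda -> Zelda -> Marcus -> Vikram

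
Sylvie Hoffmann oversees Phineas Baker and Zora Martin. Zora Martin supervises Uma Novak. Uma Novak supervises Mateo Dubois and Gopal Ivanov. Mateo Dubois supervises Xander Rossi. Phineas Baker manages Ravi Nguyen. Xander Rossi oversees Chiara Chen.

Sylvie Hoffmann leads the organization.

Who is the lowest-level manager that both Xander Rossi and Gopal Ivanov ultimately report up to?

Xander Rossi's chain of managers is Mateo Dubois, Uma Novak, Zora Martin, Sylvie Hoffmann. Gopal Ivanov's chain of managers is Uma Novak, Zora Martin, Sylvie Hoffmann. The first manager that appears in both chains is Uma Novak.

Uma Novak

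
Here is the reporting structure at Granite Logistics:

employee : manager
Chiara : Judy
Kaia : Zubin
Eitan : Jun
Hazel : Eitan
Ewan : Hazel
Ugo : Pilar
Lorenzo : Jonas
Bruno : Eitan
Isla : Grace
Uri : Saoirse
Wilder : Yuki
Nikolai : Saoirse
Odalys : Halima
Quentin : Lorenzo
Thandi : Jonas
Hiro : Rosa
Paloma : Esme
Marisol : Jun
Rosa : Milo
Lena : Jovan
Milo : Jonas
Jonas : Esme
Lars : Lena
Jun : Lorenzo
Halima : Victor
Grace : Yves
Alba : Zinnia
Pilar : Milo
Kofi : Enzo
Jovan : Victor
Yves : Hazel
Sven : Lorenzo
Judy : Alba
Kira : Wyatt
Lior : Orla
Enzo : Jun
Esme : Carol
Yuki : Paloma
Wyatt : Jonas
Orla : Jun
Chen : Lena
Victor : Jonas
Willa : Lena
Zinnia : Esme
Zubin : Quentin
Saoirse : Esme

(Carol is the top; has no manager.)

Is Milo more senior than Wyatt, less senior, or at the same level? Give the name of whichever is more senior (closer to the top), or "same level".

Both Milo and Wyatt are 3 levels below Carol.

same level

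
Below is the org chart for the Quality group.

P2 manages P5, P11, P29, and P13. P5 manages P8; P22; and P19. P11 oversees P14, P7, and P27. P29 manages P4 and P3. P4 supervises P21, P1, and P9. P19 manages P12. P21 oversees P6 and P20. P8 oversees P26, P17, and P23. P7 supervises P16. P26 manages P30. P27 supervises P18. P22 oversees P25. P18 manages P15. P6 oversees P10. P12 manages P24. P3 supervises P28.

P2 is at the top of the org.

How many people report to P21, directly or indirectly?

3

P21 directly manages P6, P20. Under P6: P10 (1). P20 has no reports. So P21's organization is 2 direct reports plus everyone under them: 2 + 1 = 3.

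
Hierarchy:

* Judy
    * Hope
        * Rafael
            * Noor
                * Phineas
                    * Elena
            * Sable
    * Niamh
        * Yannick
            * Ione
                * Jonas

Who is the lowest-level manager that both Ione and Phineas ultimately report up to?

Ione's chain of managers is Yannick, Niamh, Judy. Phineas's chain of managers is Noor, Rafael, Hope, Judy. The first manager that appears in both chains is Judy.

Judy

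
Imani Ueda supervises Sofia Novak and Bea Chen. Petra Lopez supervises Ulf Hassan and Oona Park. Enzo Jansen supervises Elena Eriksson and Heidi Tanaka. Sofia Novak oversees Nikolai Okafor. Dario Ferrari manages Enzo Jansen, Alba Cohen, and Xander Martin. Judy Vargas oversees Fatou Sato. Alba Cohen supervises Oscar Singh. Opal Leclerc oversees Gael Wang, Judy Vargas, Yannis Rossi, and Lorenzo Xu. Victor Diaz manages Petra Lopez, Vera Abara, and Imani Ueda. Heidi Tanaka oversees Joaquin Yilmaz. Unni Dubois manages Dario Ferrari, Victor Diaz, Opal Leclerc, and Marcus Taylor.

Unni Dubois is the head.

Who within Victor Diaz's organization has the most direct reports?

Victor Diaz

Direct-report counts within Victor Diaz's organization: Victor Diaz has 3; Petra Lopez has 2; Imani Ueda has 2; Sofia Novak has 1. The largest is 3, held by Victor Diaz.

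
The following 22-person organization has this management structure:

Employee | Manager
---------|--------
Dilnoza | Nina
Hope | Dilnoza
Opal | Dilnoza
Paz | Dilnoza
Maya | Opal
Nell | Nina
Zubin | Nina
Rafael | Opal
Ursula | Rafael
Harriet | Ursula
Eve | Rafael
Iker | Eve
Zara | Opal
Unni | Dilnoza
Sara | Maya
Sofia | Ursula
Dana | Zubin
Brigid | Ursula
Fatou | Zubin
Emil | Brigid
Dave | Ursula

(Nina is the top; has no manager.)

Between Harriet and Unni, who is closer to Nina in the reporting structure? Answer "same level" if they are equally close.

Unni

Harriet is 5 levels below Nina; Unni is 2. Unni is higher.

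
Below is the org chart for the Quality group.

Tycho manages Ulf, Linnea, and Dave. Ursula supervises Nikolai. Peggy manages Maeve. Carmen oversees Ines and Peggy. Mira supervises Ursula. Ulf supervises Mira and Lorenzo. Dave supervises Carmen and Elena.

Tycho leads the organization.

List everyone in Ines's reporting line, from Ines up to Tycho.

Ines reports to Carmen. Carmen reports to Dave. Dave reports to Tycho. Tycho is at the top.

Ines -> Carmen -> Dave -> Tycho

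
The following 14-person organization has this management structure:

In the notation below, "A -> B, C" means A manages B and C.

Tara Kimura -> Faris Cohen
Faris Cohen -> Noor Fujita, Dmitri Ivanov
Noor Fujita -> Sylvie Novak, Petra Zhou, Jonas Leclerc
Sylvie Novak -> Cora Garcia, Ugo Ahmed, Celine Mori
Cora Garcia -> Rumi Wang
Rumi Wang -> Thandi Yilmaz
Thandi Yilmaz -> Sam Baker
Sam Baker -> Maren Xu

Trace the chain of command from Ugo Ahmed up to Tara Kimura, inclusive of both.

Ugo Ahmed -> Sylvie Novak -> Noor Fujita -> Faris Cohen -> Tara Kimura

Ugo Ahmed reports to Sylvie Novak. Sylvie Novak reports to Noor Fujita. Noor Fujita reports to Faris Cohen. Faris Cohen reports to Tara Kimura. Tara Kimura is at the top.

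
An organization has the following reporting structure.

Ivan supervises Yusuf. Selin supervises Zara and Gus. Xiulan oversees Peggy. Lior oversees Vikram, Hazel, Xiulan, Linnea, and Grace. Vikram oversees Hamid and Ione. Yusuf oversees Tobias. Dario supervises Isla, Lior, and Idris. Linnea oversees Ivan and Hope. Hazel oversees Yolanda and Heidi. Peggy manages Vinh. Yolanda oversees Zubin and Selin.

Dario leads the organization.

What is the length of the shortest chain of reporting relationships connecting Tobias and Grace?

Tobias is 4 levels below Lior, and Grace is 1 level below Lior (their lowest common manager). The shortest path runs up from Tobias to Lior and back down to Grace: 4 + 1 = 5 links.

5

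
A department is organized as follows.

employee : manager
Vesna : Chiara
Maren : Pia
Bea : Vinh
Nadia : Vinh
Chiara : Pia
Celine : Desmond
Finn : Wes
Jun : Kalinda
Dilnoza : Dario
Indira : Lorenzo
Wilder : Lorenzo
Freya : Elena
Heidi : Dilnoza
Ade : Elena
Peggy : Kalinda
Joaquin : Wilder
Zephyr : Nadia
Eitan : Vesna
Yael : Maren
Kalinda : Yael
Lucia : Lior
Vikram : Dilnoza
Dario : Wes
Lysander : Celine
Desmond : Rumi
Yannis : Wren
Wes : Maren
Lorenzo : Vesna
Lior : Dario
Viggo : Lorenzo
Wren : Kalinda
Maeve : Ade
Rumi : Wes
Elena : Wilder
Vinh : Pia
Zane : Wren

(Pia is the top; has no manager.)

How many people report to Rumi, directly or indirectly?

Rumi directly manages Desmond. Under Desmond: Celine, Lysander (2). That's 3 in total.

3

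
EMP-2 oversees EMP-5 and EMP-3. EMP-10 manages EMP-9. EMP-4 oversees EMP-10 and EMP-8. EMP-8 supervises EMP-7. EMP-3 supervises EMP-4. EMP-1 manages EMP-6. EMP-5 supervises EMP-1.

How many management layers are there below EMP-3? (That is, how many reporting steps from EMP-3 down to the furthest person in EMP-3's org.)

The longest chain under EMP-3 runs EMP-3 → EMP-4 → EMP-8 → EMP-7, which is 3 levels below EMP-3.

3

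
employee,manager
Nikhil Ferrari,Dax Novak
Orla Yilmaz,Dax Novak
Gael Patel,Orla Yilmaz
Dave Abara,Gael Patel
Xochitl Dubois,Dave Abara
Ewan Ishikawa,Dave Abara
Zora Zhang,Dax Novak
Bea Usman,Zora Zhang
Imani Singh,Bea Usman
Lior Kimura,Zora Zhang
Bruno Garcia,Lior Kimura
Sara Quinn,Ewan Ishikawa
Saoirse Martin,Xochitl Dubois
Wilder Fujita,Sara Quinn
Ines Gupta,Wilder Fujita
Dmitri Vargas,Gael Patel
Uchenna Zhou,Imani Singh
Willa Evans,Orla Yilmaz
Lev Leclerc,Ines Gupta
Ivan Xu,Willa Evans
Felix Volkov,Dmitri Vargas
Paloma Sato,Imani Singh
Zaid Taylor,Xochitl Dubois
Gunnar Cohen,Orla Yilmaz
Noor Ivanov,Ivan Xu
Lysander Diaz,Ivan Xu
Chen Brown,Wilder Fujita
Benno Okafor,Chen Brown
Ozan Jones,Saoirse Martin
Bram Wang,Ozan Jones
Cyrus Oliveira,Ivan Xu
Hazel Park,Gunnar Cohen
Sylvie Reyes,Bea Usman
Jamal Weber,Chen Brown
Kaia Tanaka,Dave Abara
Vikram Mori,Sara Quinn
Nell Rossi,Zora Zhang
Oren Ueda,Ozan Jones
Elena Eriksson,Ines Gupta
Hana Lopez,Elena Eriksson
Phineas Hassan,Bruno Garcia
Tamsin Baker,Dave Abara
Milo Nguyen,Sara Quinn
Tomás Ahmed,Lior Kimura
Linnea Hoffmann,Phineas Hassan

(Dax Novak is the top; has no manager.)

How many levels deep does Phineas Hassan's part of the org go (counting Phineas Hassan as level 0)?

The longest chain under Phineas Hassan runs Phineas Hassan → Linnea Hoffmann, which is 1 level below Phineas Hassan.

1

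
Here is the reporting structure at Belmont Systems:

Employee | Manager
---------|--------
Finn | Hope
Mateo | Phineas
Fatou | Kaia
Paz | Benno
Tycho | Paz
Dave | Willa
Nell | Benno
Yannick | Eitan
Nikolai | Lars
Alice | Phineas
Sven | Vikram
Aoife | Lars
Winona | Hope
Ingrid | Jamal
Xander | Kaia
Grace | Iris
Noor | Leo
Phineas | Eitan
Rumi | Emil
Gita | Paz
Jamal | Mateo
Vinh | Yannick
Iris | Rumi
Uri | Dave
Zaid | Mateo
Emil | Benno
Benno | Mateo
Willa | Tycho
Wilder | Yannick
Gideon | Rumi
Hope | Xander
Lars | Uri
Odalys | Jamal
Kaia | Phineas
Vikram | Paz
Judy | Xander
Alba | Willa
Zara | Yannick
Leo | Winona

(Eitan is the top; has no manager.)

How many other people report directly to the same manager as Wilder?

2

Wilder reports to Yannick. Yannick's other direct reports are Vinh, Zara — 2 peers.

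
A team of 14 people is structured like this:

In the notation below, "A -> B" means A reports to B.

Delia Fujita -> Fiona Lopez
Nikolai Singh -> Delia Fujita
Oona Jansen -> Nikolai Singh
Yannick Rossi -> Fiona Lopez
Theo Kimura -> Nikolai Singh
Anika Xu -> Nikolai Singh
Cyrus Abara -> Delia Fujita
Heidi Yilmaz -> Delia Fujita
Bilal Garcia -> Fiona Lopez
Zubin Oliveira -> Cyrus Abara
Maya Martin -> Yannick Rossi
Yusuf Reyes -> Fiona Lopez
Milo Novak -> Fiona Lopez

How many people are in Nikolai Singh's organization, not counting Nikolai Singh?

Nikolai Singh directly manages Oona Jansen, Theo Kimura, Anika Xu. Oona Jansen has no reports. Theo Kimura has no reports. Anika Xu has no reports. So Nikolai Singh's organization is 3 direct reports plus everyone under them: 1 + 1 + 1 = 3.

3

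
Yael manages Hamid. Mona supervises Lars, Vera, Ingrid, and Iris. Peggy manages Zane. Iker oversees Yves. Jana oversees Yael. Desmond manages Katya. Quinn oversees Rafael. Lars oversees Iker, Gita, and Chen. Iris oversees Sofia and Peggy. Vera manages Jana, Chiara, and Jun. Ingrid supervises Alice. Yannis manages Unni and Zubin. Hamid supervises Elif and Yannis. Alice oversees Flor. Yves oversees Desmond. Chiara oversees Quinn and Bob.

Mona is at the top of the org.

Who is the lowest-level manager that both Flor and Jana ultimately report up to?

Mona

Flor's chain of managers is Alice, Ingrid, Mona. Jana's chain of managers is Vera, Mona. The first manager that appears in both chains is Mona.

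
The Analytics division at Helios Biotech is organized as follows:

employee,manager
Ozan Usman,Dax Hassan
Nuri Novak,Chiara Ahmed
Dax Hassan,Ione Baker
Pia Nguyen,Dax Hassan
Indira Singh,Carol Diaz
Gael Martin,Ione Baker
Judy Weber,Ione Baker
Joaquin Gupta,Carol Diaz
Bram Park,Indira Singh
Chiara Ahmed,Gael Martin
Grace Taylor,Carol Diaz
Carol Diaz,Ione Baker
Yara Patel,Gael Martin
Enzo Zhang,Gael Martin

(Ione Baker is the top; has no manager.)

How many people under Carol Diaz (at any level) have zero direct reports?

The people in Carol Diaz's organization with no one reporting to them are Joaquin Gupta, Bram Park, Grace Taylor. That is 3.

3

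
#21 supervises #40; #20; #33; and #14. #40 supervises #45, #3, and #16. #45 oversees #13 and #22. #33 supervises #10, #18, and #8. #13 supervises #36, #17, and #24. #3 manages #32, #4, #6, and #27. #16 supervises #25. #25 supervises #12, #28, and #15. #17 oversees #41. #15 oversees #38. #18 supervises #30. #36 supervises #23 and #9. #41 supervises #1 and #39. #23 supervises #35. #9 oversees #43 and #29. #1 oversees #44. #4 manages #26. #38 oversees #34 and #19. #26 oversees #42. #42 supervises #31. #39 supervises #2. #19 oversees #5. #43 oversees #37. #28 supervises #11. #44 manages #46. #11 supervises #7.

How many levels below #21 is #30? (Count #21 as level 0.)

3

Chain from #30 up to #21: #30 → #18 → #33 → #21. That is 3 steps up, so #30 is 3 levels below #21.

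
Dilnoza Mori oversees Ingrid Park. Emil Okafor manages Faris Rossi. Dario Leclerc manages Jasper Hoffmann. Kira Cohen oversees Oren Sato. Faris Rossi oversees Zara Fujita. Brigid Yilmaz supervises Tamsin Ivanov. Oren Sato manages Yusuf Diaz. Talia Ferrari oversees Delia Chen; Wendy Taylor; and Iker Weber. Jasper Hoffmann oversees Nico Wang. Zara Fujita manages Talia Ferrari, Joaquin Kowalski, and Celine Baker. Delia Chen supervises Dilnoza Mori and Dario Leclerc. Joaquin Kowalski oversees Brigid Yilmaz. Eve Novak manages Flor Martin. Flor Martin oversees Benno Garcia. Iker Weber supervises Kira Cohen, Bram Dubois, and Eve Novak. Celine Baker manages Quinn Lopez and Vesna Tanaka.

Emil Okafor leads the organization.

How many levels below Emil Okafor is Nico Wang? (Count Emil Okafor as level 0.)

Chain from Nico Wang up to Emil Okafor: Nico Wang → Jasper Hoffmann → Dario Leclerc → Delia Chen → Talia Ferrari → Zara Fujita → Faris Rossi → Emil Okafor. That is 7 steps up, so Nico Wang is 7 levels below Emil Okafor.

7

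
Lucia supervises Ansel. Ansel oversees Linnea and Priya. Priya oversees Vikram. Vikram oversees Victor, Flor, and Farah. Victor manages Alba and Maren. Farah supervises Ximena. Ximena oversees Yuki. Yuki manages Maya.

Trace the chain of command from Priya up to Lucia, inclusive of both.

Priya reports to Ansel. Ansel reports to Lucia. Lucia is at the top.

Priya -> Ansel -> Lucia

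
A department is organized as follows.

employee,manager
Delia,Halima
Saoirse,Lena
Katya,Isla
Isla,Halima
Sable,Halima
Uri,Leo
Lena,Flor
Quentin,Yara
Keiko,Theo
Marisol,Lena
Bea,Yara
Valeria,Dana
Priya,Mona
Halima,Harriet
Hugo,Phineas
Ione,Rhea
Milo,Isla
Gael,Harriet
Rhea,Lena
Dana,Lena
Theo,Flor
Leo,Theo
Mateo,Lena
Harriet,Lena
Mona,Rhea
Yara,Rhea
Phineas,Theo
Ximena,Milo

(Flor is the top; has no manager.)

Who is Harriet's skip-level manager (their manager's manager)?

Flor

Harriet reports to Lena, and Lena reports to Flor. So Harriet's skip-level manager is Flor.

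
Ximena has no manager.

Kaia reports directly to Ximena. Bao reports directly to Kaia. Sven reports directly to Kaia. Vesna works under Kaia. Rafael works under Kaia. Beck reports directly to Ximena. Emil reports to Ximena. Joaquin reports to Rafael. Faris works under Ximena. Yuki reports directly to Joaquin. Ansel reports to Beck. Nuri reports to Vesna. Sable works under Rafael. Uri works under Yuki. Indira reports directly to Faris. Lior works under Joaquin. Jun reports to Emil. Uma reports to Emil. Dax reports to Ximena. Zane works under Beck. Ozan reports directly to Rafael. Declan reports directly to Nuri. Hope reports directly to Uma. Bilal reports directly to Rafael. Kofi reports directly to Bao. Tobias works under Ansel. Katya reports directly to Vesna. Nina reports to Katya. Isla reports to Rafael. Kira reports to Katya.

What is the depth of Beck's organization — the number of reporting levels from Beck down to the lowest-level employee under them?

2

The longest chain under Beck runs Beck → Ansel → Tobias, which is 2 levels below Beck.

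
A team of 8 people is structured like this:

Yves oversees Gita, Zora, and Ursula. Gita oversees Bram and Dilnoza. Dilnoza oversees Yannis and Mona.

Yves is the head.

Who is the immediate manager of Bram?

Gita

Bram reports directly to Gita.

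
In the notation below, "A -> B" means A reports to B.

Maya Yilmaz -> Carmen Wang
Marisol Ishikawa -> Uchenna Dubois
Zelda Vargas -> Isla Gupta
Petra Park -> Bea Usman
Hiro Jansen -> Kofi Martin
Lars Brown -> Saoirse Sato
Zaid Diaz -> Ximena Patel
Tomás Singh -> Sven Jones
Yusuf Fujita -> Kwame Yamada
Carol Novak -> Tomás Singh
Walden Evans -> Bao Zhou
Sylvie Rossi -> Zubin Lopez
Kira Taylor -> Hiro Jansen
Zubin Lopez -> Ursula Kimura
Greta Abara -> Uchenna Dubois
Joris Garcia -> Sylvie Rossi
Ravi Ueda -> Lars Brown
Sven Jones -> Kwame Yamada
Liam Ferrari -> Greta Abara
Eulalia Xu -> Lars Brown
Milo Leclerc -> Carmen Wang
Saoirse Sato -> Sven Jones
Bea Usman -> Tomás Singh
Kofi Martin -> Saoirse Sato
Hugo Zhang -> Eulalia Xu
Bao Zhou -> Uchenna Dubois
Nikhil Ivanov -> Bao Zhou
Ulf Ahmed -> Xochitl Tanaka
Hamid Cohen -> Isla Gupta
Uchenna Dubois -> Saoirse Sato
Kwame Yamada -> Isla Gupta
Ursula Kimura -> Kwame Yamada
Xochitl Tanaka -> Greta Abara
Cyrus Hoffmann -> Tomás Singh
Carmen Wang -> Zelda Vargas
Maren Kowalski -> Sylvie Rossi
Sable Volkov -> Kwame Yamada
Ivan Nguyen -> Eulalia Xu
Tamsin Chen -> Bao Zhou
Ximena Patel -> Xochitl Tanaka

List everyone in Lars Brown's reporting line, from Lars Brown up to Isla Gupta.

Lars Brown -> Saoirse Sato -> Sven Jones -> Kwame Yamada -> Isla Gupta

Lars Brown reports to Saoirse Sato. Saoirse Sato reports to Sven Jones. Sven Jones reports to Kwame Yamada. Kwame Yamada reports to Isla Gupta. Isla Gupta is at the top.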